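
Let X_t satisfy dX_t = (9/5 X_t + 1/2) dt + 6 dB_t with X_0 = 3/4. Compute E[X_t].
E[X_t] = 37*exp(9*t/5)/36 - 5/18

Taking expectations and using E[dB_t] = 0, the mean m(t) = E[X_t] satisfies the ODE m'(t) = a m(t) + b with m(0) = x_0. With a = 9/5, b = 1/2, x_0 = 3/4, the solution is
  m(t) = x_0 * exp(a t) + (b/a) * (exp(a t) - 1)
       = (3/4) * exp((9/5) t) + ((1/2)/(9/5)) * (exp((9/5) t) - 1)
       = 37*exp(9*t/5)/36 - 5/18.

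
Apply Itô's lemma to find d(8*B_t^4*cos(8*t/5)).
d(8*B_t^4*cos(8*t/5)) = (B_t^2*(-64*B_t^2*sin(8*t/5)/5 + 48*cos(8*t/5))) dt + (32*B_t^3*cos(8*t/5)) dB_t

Itô's formula for f(t, x): d f(t, B_t) = (f_t + (1/2) f_xx) dt + f_x dB_t. Compute partials of f(t, x) = 8*x^4*cos(8*t/5):
  f_t(t,x)  = -64*x^4*sin(8*t/5)/5
  f_x(t,x)  = 32*x^3*cos(8*t/5)
  f_xx(t,x) = 96*x^2*cos(8*t/5)
Assemble drift = f_t + (1/2) f_xx = x^2*(-64*x^2*sin(8*t/5)/5 + 48*cos(8*t/5)) and diffusion = f_x = 32*x^3*cos(8*t/5). Substituting x = B_t:
  d(8*B_t^4*cos(8*t/5)) = (B_t^2*(-64*B_t^2*sin(8*t/5)/5 + 48*cos(8*t/5))) dt + (32*B_t^3*cos(8*t/5)) dB_t.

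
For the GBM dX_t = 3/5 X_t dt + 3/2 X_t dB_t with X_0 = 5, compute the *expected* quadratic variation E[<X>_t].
E[<X>_t] = 375*exp(69*t/20)/23 - 375/23

<X>_t = int_0^t ((3/2) * X_s)^2 ds. Taking expectation inside the integral: E[<X>_t] = (3/2)^2 * int_0^t E[X_s^2] ds. For GBM, E[X_s^2] = x_0^2 * exp((2 mu + sigma^2) s). Integrating:
  E[<X>_t] = (3/2)^2 * 5^2 * (exp((2*(3/5) + (3/2)^2) t) - 1) / (2*(3/5) + (3/2)^2)
           = (3/2)^2 * 5^2 * (exp((69/20) t) - 1) / (69/20) = 375*exp(69*t/20)/23 - 375/23.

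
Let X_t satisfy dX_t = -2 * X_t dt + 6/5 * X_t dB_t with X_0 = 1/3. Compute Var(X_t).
Var(X_t) = (exp(36*t/25) - 1)*exp(-4*t)/9

For GBM dX = mu X dt + sigma X dB with X_0 = x_0, apply Itô to Y = log X: dY = (mu - sigma^2/2) dt + sigma dB, so Y_t = log(x_0) + (mu - sigma^2/2) t + sigma B_t and hence X_t = x_0 * exp((mu - sigma^2/2) t + sigma B_t).
With mu = -2, sigma = 6/5, x_0 = 1/3, this gives:
  X_t = 1/3 * exp((-68/25) * t + (6/5) * B_t).
Since sigma*B_t ~ Normal(0, sigma^2 t), E[exp(sigma*B_t)] = exp(sigma^2 t / 2); so E[X_t] = x_0 * exp((mu - sigma^2/2) t) * exp(sigma^2 t / 2) = x_0 * exp(mu t) = exp(-2*t)/3.
Var(X_t) = E[X_t^2] - (E[X_t])^2 = x_0^2 * exp(2 mu t) * (exp(sigma^2 t) - 1) = (exp(36*t/25) - 1)*exp(-4*t)/9.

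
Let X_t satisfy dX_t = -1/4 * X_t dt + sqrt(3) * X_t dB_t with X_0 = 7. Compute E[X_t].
E[X_t] = 7*exp(-t/4)

For GBM dX = mu X dt + sigma X dB with X_0 = x_0, apply Itô to Y = log X: dY = (mu - sigma^2/2) dt + sigma dB, so Y_t = log(x_0) + (mu - sigma^2/2) t + sigma B_t and hence X_t = x_0 * exp((mu - sigma^2/2) t + sigma B_t).
With mu = -1/4, sigma = sqrt(3), x_0 = 7, this gives:
  X_t = 7 * exp((-7/4) * t + (sqrt(3)) * B_t).
Since sigma*B_t ~ Normal(0, sigma^2 t), E[exp(sigma*B_t)] = exp(sigma^2 t / 2); so E[X_t] = x_0 * exp((mu - sigma^2/2) t) * exp(sigma^2 t / 2) = x_0 * exp(mu t) = 7*exp(-t/4).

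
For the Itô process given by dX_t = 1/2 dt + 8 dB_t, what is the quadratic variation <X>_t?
<X>_t = 64*t

For an Itô process dX_t = a(t) dt + b(t) dB_t, the quadratic variation is <X>_t = int_0^t b(s)^2 ds (the drift term does not contribute). Here b(s) = 8, so
  b(s)^2 = 64.
Integrating from 0 to t:
  <X>_t = int_0^t (64) ds = 64*t.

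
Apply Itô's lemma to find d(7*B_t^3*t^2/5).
d(7*B_t^3*t^2/5) = (7*B_t*t*(2*B_t^2 + 3*t)/5) dt + (21*B_t^2*t^2/5) dB_t

Itô's formula for f(t, x): d f(t, B_t) = (f_t + (1/2) f_xx) dt + f_x dB_t. Compute partials of f(t, x) = 7*t^2*x^3/5:
  f_t(t,x)  = 14*t*x^3/5
  f_x(t,x)  = 21*t^2*x^2/5
  f_xx(t,x) = 42*t^2*x/5
Assemble drift = f_t + (1/2) f_xx = 7*t*x*(3*t + 2*x^2)/5 and diffusion = f_x = 21*t^2*x^2/5. Substituting x = B_t:
  d(7*B_t^3*t^2/5) = (7*B_t*t*(2*B_t^2 + 3*t)/5) dt + (21*B_t^2*t^2/5) dB_t.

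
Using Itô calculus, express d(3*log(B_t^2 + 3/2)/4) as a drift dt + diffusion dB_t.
d(3*log(B_t^2 + 3/2)/4) = (3*(3 - 2*B_t^2)/(2*(2*B_t^2 + 3)^2)) dt + (3*B_t/(2*B_t^2 + 3)) dB_t

Itô's formula for f(B_t) gives d f(B_t) = f'(B_t) dB_t + (1/2) f''(B_t) dt. Compute derivatives of f(x) = 3*log(x^2 + 3/2)/4:
  f'(x)  = 3*x/(2*x^2 + 3)
  f''(x) = 3*(3 - 2*x^2)/(2*x^2 + 3)^2
Substitute x = B_t and multiply the f'' term by 1/2:
  drift     = (1/2) * (3*(3 - 2*x^2)/(2*x^2 + 3)^2) evaluated at B_t = 3*(3 - 2*B_t^2)/(2*(2*B_t^2 + 3)^2)
  diffusion = (3*x/(2*x^2 + 3)) evaluated at B_t = 3*B_t/(2*B_t^2 + 3)
Therefore d(3*log(B_t^2 + 3/2)/4) = (3*(3 - 2*B_t^2)/(2*(2*B_t^2 + 3)^2)) dt + (3*B_t/(2*B_t^2 + 3)) dB_t.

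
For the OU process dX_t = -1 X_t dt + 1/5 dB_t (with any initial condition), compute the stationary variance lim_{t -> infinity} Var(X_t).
lim Var(X_t) = 1/50

The OU SDE dX = -theta X dt + sigma dB admits the integrating factor exp(theta t): d(exp(theta t) X_t) = sigma exp(theta t) dB_t. Integrating from 0 to t gives X_t = x_0 * exp(-theta t) + sigma * int_0^t exp(-theta (t-s)) dB_s for any initial x_0. The Itô integral has variance (by the Itô isometry) sigma^2 * int_0^t exp(-2 theta (t - s)) ds = sigma^2 * (1 - exp(-2 theta t)) / (2 theta), independent of x_0.
With theta = 1, sigma = 1/5:
  Var(X_t) = (1/5)^2 * (1 - exp(-2*1 t)) / (2 * 1) = 1/50 - exp(-2*t)/50.
As t -> infinity, exp(-2*1 t) -> 0, so the stationary variance is sigma^2 / (2 theta) = 1/50.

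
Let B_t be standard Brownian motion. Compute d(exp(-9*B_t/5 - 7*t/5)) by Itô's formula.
d(exp(-9*B_t/5 - 7*t/5)) = (11*exp(-9*B_t/5 - 7*t/5)/50) dt + (-9*exp(-9*B_t/5 - 7*t/5)/5) dB_t

Itô's formula for f(t, x): d f(t, B_t) = (f_t + (1/2) f_xx) dt + f_x dB_t. Compute partials of f(t, x) = exp(-7*t/5 - 9*x/5):
  f_t(t,x)  = -7*exp(-7*t/5 - 9*x/5)/5
  f_x(t,x)  = -9*exp(-7*t/5 - 9*x/5)/5
  f_xx(t,x) = 81*exp(-7*t/5 - 9*x/5)/25
Assemble drift = f_t + (1/2) f_xx = 11*exp(-7*t/5 - 9*x/5)/50 and diffusion = f_x = -9*exp(-7*t/5 - 9*x/5)/5. Substituting x = B_t:
  d(exp(-9*B_t/5 - 7*t/5)) = (11*exp(-9*B_t/5 - 7*t/5)/50) dt + (-9*exp(-9*B_t/5 - 7*t/5)/5) dB_t.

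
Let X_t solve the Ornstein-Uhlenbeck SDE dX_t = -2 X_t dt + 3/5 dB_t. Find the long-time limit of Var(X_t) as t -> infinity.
lim Var(X_t) = 9/100

The OU SDE dX = -theta X dt + sigma dB admits the integrating factor exp(theta t): d(exp(theta t) X_t) = sigma exp(theta t) dB_t. Integrating from 0 to t gives X_t = x_0 * exp(-theta t) + sigma * int_0^t exp(-theta (t-s)) dB_s for any initial x_0. The Itô integral has variance (by the Itô isometry) sigma^2 * int_0^t exp(-2 theta (t - s)) ds = sigma^2 * (1 - exp(-2 theta t)) / (2 theta), independent of x_0.
With theta = 2, sigma = 3/5:
  Var(X_t) = (3/5)^2 * (1 - exp(-2*2 t)) / (2 * 2) = 9/100 - 9*exp(-4*t)/100.
As t -> infinity, exp(-2*2 t) -> 0, so the stationary variance is sigma^2 / (2 theta) = 9/100.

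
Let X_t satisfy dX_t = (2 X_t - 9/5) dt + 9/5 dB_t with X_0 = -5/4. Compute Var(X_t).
Var(X_t) = 81*exp(4*t)/100 - 81/100

The variance V(t) = Var(X_t) satisfies V'(t) = 2 a V(t) + c^2 with V(0) = 0 (drift coefficient is linear in X, diffusion is constant). With a = 2, c = 9/5, the solution is
  V(t) = (c^2 / (2 a)) * (exp(2 a t) - 1)
       = ((9/5)^2 / (2*2)) * (exp(4 t) - 1)
       = 81*exp(4*t)/100 - 81/100.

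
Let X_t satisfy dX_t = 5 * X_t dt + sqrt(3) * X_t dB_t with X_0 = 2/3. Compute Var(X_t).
Var(X_t) = 4*(exp(3*t) - 1)*exp(10*t)/9

For GBM dX = mu X dt + sigma X dB with X_0 = x_0, apply Itô to Y = log X: dY = (mu - sigma^2/2) dt + sigma dB, so Y_t = log(x_0) + (mu - sigma^2/2) t + sigma B_t and hence X_t = x_0 * exp((mu - sigma^2/2) t + sigma B_t).
With mu = 5, sigma = sqrt(3), x_0 = 2/3, this gives:
  X_t = 2/3 * exp((7/2) * t + (sqrt(3)) * B_t).
Since sigma*B_t ~ Normal(0, sigma^2 t), E[exp(sigma*B_t)] = exp(sigma^2 t / 2); so E[X_t] = x_0 * exp((mu - sigma^2/2) t) * exp(sigma^2 t / 2) = x_0 * exp(mu t) = 2*exp(5*t)/3.
Var(X_t) = E[X_t^2] - (E[X_t])^2 = x_0^2 * exp(2 mu t) * (exp(sigma^2 t) - 1) = 4*(exp(3*t) - 1)*exp(10*t)/9.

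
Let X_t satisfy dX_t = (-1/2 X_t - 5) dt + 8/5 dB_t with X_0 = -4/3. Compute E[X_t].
E[X_t] = -10 + 26*exp(-t/2)/3

Taking expectations and using E[dB_t] = 0, the mean m(t) = E[X_t] satisfies the ODE m'(t) = a m(t) + b with m(0) = x_0. With a = -1/2, b = -5, x_0 = -4/3, the solution is
  m(t) = x_0 * exp(a t) + (b/a) * (exp(a t) - 1)
       = (-4/3) * exp((-1/2) t) + ((-5)/(-1/2)) * (exp((-1/2) t) - 1)
       = -10 + 26*exp(-t/2)/3.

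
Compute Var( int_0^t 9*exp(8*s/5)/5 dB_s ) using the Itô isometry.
Var = 81*exp(16*t/5)/80 - 81/80

The Itô integral of a deterministic integrand f(s) has mean 0 because each increment f(s) * (B_{s+ds} - B_s) has mean 0. By the Itô isometry:
  Var( int_0^t f(s) dB_s ) = E[ (int_0^t f(s) dB_s)^2 ] = int_0^t f(s)^2 ds.
Here f(s) = 9*exp(8*s/5)/5, so f(s)^2 = 81*exp(16*s/5)/25. Integrate:
  int_0^t (81*exp(16*s/5)/25) ds = 81*exp(16*t/5)/80 - 81/80.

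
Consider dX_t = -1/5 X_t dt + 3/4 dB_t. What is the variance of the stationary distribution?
lim Var(X_t) = 45/32

The OU SDE dX = -theta X dt + sigma dB admits the integrating factor exp(theta t): d(exp(theta t) X_t) = sigma exp(theta t) dB_t. Integrating from 0 to t gives X_t = x_0 * exp(-theta t) + sigma * int_0^t exp(-theta (t-s)) dB_s for any initial x_0. The Itô integral has variance (by the Itô isometry) sigma^2 * int_0^t exp(-2 theta (t - s)) ds = sigma^2 * (1 - exp(-2 theta t)) / (2 theta), independent of x_0.
With theta = 1/5, sigma = 3/4:
  Var(X_t) = (3/4)^2 * (1 - exp(-2*1/5 t)) / (2 * 1/5) = 45/32 - 45*exp(-2*t/5)/32.
As t -> infinity, exp(-2*1/5 t) -> 0, so the stationary variance is sigma^2 / (2 theta) = 45/32.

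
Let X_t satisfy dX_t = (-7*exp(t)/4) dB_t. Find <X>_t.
<X>_t = 49*exp(2*t)/32 - 49/32

For an Itô process dX_t = a(t) dt + b(t) dB_t, the quadratic variation is <X>_t = int_0^t b(s)^2 ds (the drift term does not contribute). Here b(s) = -7*exp(s)/4, so
  b(s)^2 = 49*exp(2*s)/16.
Integrating from 0 to t:
  <X>_t = int_0^t (49*exp(2*s)/16) ds = 49*exp(2*t)/32 - 49/32.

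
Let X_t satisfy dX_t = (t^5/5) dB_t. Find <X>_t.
<X>_t = t^11/275

For an Itô process dX_t = a(t) dt + b(t) dB_t, the quadratic variation is <X>_t = int_0^t b(s)^2 ds (the drift term does not contribute). Here b(s) = s^5/5, so
  b(s)^2 = s^10/25.
Integrating from 0 to t:
  <X>_t = int_0^t (s^10/25) ds = t^11/275.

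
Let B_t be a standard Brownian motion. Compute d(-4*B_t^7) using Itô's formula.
d(-4*B_t^7) = (-84*B_t^5) dt + (-28*B_t^6) dB_t

Itô's formula for f(B_t) gives d f(B_t) = f'(B_t) dB_t + (1/2) f''(B_t) dt. Compute derivatives of f(x) = -4*x^7:
  f'(x)  = -28*x^6
  f''(x) = -168*x^5
Substitute x = B_t and multiply the f'' term by 1/2:
  drift     = (1/2) * (-168*x^5) evaluated at B_t = -84*B_t^5
  diffusion = (-28*x^6) evaluated at B_t = -28*B_t^6
Therefore d(-4*B_t^7) = (-84*B_t^5) dt + (-28*B_t^6) dB_t.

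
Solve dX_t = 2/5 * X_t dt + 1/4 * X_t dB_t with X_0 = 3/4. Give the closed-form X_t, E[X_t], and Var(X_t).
X_t = 3/4 * exp((59/160) t + (1/4) B_t); E[X_t] = 3*exp(2*t/5)/4; Var(X_t) = 9*(exp(t/16) - 1)*exp(4*t/5)/16

For GBM dX = mu X dt + sigma X dB with X_0 = x_0, apply Itô to Y = log X: dY = (mu - sigma^2/2) dt + sigma dB, so Y_t = log(x_0) + (mu - sigma^2/2) t + sigma B_t and hence X_t = x_0 * exp((mu - sigma^2/2) t + sigma B_t).
With mu = 2/5, sigma = 1/4, x_0 = 3/4, this gives:
  X_t = 3/4 * exp((59/160) * t + (1/4) * B_t).
Since sigma*B_t ~ Normal(0, sigma^2 t), E[exp(sigma*B_t)] = exp(sigma^2 t / 2); so E[X_t] = x_0 * exp((mu - sigma^2/2) t) * exp(sigma^2 t / 2) = x_0 * exp(mu t) = 3*exp(2*t/5)/4.
Var(X_t) = E[X_t^2] - (E[X_t])^2 = x_0^2 * exp(2 mu t) * (exp(sigma^2 t) - 1) = 9*(exp(t/16) - 1)*exp(4*t/5)/16.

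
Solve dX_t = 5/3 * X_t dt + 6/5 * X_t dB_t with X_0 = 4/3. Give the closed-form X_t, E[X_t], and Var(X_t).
X_t = 4/3 * exp((71/75) t + (6/5) B_t); E[X_t] = 4*exp(5*t/3)/3; Var(X_t) = 16*(exp(36*t/25) - 1)*exp(10*t/3)/9

For GBM dX = mu X dt + sigma X dB with X_0 = x_0, apply Itô to Y = log X: dY = (mu - sigma^2/2) dt + sigma dB, so Y_t = log(x_0) + (mu - sigma^2/2) t + sigma B_t and hence X_t = x_0 * exp((mu - sigma^2/2) t + sigma B_t).
With mu = 5/3, sigma = 6/5, x_0 = 4/3, this gives:
  X_t = 4/3 * exp((71/75) * t + (6/5) * B_t).
Since sigma*B_t ~ Normal(0, sigma^2 t), E[exp(sigma*B_t)] = exp(sigma^2 t / 2); so E[X_t] = x_0 * exp((mu - sigma^2/2) t) * exp(sigma^2 t / 2) = x_0 * exp(mu t) = 4*exp(5*t/3)/3.
Var(X_t) = E[X_t^2] - (E[X_t])^2 = x_0^2 * exp(2 mu t) * (exp(sigma^2 t) - 1) = 16*(exp(36*t/25) - 1)*exp(10*t/3)/9.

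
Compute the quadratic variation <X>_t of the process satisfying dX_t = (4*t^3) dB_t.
<X>_t = 16*t^7/7

For an Itô process dX_t = a(t) dt + b(t) dB_t, the quadratic variation is <X>_t = int_0^t b(s)^2 ds (the drift term does not contribute). Here b(s) = 4*s^3, so
  b(s)^2 = 16*s^6.
Integrating from 0 to t:
  <X>_t = int_0^t (16*s^6) ds = 16*t^7/7.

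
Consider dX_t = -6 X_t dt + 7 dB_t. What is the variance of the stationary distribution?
lim Var(X_t) = 49/12

The OU SDE dX = -theta X dt + sigma dB admits the integrating factor exp(theta t): d(exp(theta t) X_t) = sigma exp(theta t) dB_t. Integrating from 0 to t gives X_t = x_0 * exp(-theta t) + sigma * int_0^t exp(-theta (t-s)) dB_s for any initial x_0. The Itô integral has variance (by the Itô isometry) sigma^2 * int_0^t exp(-2 theta (t - s)) ds = sigma^2 * (1 - exp(-2 theta t)) / (2 theta), independent of x_0.
With theta = 6, sigma = 7:
  Var(X_t) = (7)^2 * (1 - exp(-2*6 t)) / (2 * 6) = 49/12 - 49*exp(-12*t)/12.
As t -> infinity, exp(-2*6 t) -> 0, so the stationary variance is sigma^2 / (2 theta) = 49/12.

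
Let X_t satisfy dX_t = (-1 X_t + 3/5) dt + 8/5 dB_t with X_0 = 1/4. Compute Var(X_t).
Var(X_t) = 32/25 - 32*exp(-2*t)/25

The variance V(t) = Var(X_t) satisfies V'(t) = 2 a V(t) + c^2 with V(0) = 0 (drift coefficient is linear in X, diffusion is constant). With a = -1, c = 8/5, the solution is
  V(t) = (c^2 / (2 a)) * (exp(2 a t) - 1)
       = ((8/5)^2 / (2*(-1))) * (exp((-2) t) - 1)
       = 32/25 - 32*exp(-2*t)/25.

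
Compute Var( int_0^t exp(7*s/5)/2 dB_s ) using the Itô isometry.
Var = 5*exp(14*t/5)/56 - 5/56

The Itô integral of a deterministic integrand f(s) has mean 0 because each increment f(s) * (B_{s+ds} - B_s) has mean 0. By the Itô isometry:
  Var( int_0^t f(s) dB_s ) = E[ (int_0^t f(s) dB_s)^2 ] = int_0^t f(s)^2 ds.
Here f(s) = exp(7*s/5)/2, so f(s)^2 = exp(14*s/5)/4. Integrate:
  int_0^t (exp(14*s/5)/4) ds = 5*exp(14*t/5)/56 - 5/56.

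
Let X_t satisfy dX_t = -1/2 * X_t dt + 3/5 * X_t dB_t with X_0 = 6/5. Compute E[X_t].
E[X_t] = 6*exp(-t/2)/5

For GBM dX = mu X dt + sigma X dB with X_0 = x_0, apply Itô to Y = log X: dY = (mu - sigma^2/2) dt + sigma dB, so Y_t = log(x_0) + (mu - sigma^2/2) t + sigma B_t and hence X_t = x_0 * exp((mu - sigma^2/2) t + sigma B_t).
With mu = -1/2, sigma = 3/5, x_0 = 6/5, this gives:
  X_t = 6/5 * exp((-17/25) * t + (3/5) * B_t).
Since sigma*B_t ~ Normal(0, sigma^2 t), E[exp(sigma*B_t)] = exp(sigma^2 t / 2); so E[X_t] = x_0 * exp((mu - sigma^2/2) t) * exp(sigma^2 t / 2) = x_0 * exp(mu t) = 6*exp(-t/2)/5.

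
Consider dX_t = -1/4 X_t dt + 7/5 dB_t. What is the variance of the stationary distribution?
lim Var(X_t) = 98/25

The OU SDE dX = -theta X dt + sigma dB admits the integrating factor exp(theta t): d(exp(theta t) X_t) = sigma exp(theta t) dB_t. Integrating from 0 to t gives X_t = x_0 * exp(-theta t) + sigma * int_0^t exp(-theta (t-s)) dB_s for any initial x_0. The Itô integral has variance (by the Itô isometry) sigma^2 * int_0^t exp(-2 theta (t - s)) ds = sigma^2 * (1 - exp(-2 theta t)) / (2 theta), independent of x_0.
With theta = 1/4, sigma = 7/5:
  Var(X_t) = (7/5)^2 * (1 - exp(-2*1/4 t)) / (2 * 1/4) = 98/25 - 98*exp(-t/2)/25.
As t -> infinity, exp(-2*1/4 t) -> 0, so the stationary variance is sigma^2 / (2 theta) = 98/25.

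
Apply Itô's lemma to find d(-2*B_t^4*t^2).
d(-2*B_t^4*t^2) = (4*B_t^2*t*(-B_t^2 - 3*t)) dt + (-8*B_t^3*t^2) dB_t

Itô's formula for f(t, x): d f(t, B_t) = (f_t + (1/2) f_xx) dt + f_x dB_t. Compute partials of f(t, x) = -2*t^2*x^4:
  f_t(t,x)  = -4*t*x^4
  f_x(t,x)  = -8*t^2*x^3
  f_xx(t,x) = -24*t^2*x^2
Assemble drift = f_t + (1/2) f_xx = 4*t*x^2*(-3*t - x^2) and diffusion = f_x = -8*t^2*x^3. Substituting x = B_t:
  d(-2*B_t^4*t^2) = (4*B_t^2*t*(-B_t^2 - 3*t)) dt + (-8*B_t^3*t^2) dB_t.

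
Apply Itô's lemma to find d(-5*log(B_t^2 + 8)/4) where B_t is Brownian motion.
d(-5*log(B_t^2 + 8)/4) = (5*(B_t^2 - 8)/(4*(B_t^2 + 8)^2)) dt + (-5*B_t/(2*B_t^2 + 16)) dB_t

Itô's formula for f(B_t) gives d f(B_t) = f'(B_t) dB_t + (1/2) f''(B_t) dt. Compute derivatives of f(x) = -5*log(x^2 + 8)/4:
  f'(x)  = -5*x/(2*x^2 + 16)
  f''(x) = 5*(x^2 - 8)/(2*(x^2 + 8)^2)
Substitute x = B_t and multiply the f'' term by 1/2:
  drift     = (1/2) * (5*(x^2 - 8)/(2*(x^2 + 8)^2)) evaluated at B_t = 5*(B_t^2 - 8)/(4*(B_t^2 + 8)^2)
  diffusion = (-5*x/(2*x^2 + 16)) evaluated at B_t = -5*B_t/(2*B_t^2 + 16)
Therefore d(-5*log(B_t^2 + 8)/4) = (5*(B_t^2 - 8)/(4*(B_t^2 + 8)^2)) dt + (-5*B_t/(2*B_t^2 + 16)) dB_t.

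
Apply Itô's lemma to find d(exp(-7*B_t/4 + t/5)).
d(exp(-7*B_t/4 + t/5)) = (277*exp(-7*B_t/4 + t/5)/160) dt + (-7*exp(-7*B_t/4 + t/5)/4) dB_t

Itô's formula for f(t, x): d f(t, B_t) = (f_t + (1/2) f_xx) dt + f_x dB_t. Compute partials of f(t, x) = exp(t/5 - 7*x/4):
  f_t(t,x)  = exp(t/5 - 7*x/4)/5
  f_x(t,x)  = -7*exp(t/5 - 7*x/4)/4
  f_xx(t,x) = 49*exp(t/5 - 7*x/4)/16
Assemble drift = f_t + (1/2) f_xx = 277*exp(t/5 - 7*x/4)/160 and diffusion = f_x = -7*exp(t/5 - 7*x/4)/4. Substituting x = B_t:
  d(exp(-7*B_t/4 + t/5)) = (277*exp(-7*B_t/4 + t/5)/160) dt + (-7*exp(-7*B_t/4 + t/5)/4) dB_t.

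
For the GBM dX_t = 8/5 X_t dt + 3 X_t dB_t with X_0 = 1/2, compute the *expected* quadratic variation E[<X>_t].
E[<X>_t] = 45*exp(61*t/5)/244 - 45/244

<X>_t = int_0^t (3 * X_s)^2 ds. Taking expectation inside the integral: E[<X>_t] = 3^2 * int_0^t E[X_s^2] ds. For GBM, E[X_s^2] = x_0^2 * exp((2 mu + sigma^2) s). Integrating:
  E[<X>_t] = 3^2 * (1/2)^2 * (exp((2*(8/5) + 3^2) t) - 1) / (2*(8/5) + 3^2)
           = 3^2 * (1/2)^2 * (exp((61/5) t) - 1) / (61/5) = 45*exp(61*t/5)/244 - 45/244.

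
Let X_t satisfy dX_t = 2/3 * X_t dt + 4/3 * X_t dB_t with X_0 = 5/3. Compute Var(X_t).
Var(X_t) = 25*(exp(16*t/9) - 1)*exp(4*t/3)/9

For GBM dX = mu X dt + sigma X dB with X_0 = x_0, apply Itô to Y = log X: dY = (mu - sigma^2/2) dt + sigma dB, so Y_t = log(x_0) + (mu - sigma^2/2) t + sigma B_t and hence X_t = x_0 * exp((mu - sigma^2/2) t + sigma B_t).
With mu = 2/3, sigma = 4/3, x_0 = 5/3, this gives:
  X_t = 5/3 * exp((-2/9) * t + (4/3) * B_t).
Since sigma*B_t ~ Normal(0, sigma^2 t), E[exp(sigma*B_t)] = exp(sigma^2 t / 2); so E[X_t] = x_0 * exp((mu - sigma^2/2) t) * exp(sigma^2 t / 2) = x_0 * exp(mu t) = 5*exp(2*t/3)/3.
Var(X_t) = E[X_t^2] - (E[X_t])^2 = x_0^2 * exp(2 mu t) * (exp(sigma^2 t) - 1) = 25*(exp(16*t/9) - 1)*exp(4*t/3)/9.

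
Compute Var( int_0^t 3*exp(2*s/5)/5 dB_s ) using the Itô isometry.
Var = 9*exp(4*t/5)/20 - 9/20

The Itô integral of a deterministic integrand f(s) has mean 0 because each increment f(s) * (B_{s+ds} - B_s) has mean 0. By the Itô isometry:
  Var( int_0^t f(s) dB_s ) = E[ (int_0^t f(s) dB_s)^2 ] = int_0^t f(s)^2 ds.
Here f(s) = 3*exp(2*s/5)/5, so f(s)^2 = 9*exp(4*s/5)/25. Integrate:
  int_0^t (9*exp(4*s/5)/25) ds = 9*exp(4*t/5)/20 - 9/20.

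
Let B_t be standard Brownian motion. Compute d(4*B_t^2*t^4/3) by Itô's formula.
d(4*B_t^2*t^4/3) = (4*t^3*(4*B_t^2 + t)/3) dt + (8*B_t*t^4/3) dB_t

Itô's formula for f(t, x): d f(t, B_t) = (f_t + (1/2) f_xx) dt + f_x dB_t. Compute partials of f(t, x) = 4*t^4*x^2/3:
  f_t(t,x)  = 16*t^3*x^2/3
  f_x(t,x)  = 8*t^4*x/3
  f_xx(t,x) = 8*t^4/3
Assemble drift = f_t + (1/2) f_xx = 4*t^3*(t + 4*x^2)/3 and diffusion = f_x = 8*t^4*x/3. Substituting x = B_t:
  d(4*B_t^2*t^4/3) = (4*t^3*(4*B_t^2 + t)/3) dt + (8*B_t*t^4/3) dB_t.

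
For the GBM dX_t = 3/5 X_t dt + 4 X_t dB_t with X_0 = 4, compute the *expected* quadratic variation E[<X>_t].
E[<X>_t] = 640*exp(86*t/5)/43 - 640/43

<X>_t = int_0^t (4 * X_s)^2 ds. Taking expectation inside the integral: E[<X>_t] = 4^2 * int_0^t E[X_s^2] ds. For GBM, E[X_s^2] = x_0^2 * exp((2 mu + sigma^2) s). Integrating:
  E[<X>_t] = 4^2 * 4^2 * (exp((2*(3/5) + 4^2) t) - 1) / (2*(3/5) + 4^2)
           = 4^2 * 4^2 * (exp((86/5) t) - 1) / (86/5) = 640*exp(86*t/5)/43 - 640/43.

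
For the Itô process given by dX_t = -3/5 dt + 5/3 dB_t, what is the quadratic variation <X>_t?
<X>_t = 25*t/9

For an Itô process dX_t = a(t) dt + b(t) dB_t, the quadratic variation is <X>_t = int_0^t b(s)^2 ds (the drift term does not contribute). Here b(s) = 5/3, so
  b(s)^2 = 25/9.
Integrating from 0 to t:
  <X>_t = int_0^t (25/9) ds = 25*t/9.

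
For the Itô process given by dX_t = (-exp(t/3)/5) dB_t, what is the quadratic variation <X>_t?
<X>_t = 3*exp(2*t/3)/50 - 3/50

For an Itô process dX_t = a(t) dt + b(t) dB_t, the quadratic variation is <X>_t = int_0^t b(s)^2 ds (the drift term does not contribute). Here b(s) = -exp(s/3)/5, so
  b(s)^2 = exp(2*s/3)/25.
Integrating from 0 to t:
  <X>_t = int_0^t (exp(2*s/3)/25) ds = 3*exp(2*t/3)/50 - 3/50.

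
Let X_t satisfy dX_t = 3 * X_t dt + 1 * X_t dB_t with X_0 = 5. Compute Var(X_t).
Var(X_t) = 25*(exp(t) - 1)*exp(6*t)

For GBM dX = mu X dt + sigma X dB with X_0 = x_0, apply Itô to Y = log X: dY = (mu - sigma^2/2) dt + sigma dB, so Y_t = log(x_0) + (mu - sigma^2/2) t + sigma B_t and hence X_t = x_0 * exp((mu - sigma^2/2) t + sigma B_t).
With mu = 3, sigma = 1, x_0 = 5, this gives:
  X_t = 5 * exp((5/2) * t + (1) * B_t).
Since sigma*B_t ~ Normal(0, sigma^2 t), E[exp(sigma*B_t)] = exp(sigma^2 t / 2); so E[X_t] = x_0 * exp((mu - sigma^2/2) t) * exp(sigma^2 t / 2) = x_0 * exp(mu t) = 5*exp(3*t).
Var(X_t) = E[X_t^2] - (E[X_t])^2 = x_0^2 * exp(2 mu t) * (exp(sigma^2 t) - 1) = 25*(exp(t) - 1)*exp(6*t).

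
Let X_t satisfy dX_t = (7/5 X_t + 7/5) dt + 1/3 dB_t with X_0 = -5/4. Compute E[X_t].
E[X_t] = -exp(7*t/5)/4 - 1

Taking expectations and using E[dB_t] = 0, the mean m(t) = E[X_t] satisfies the ODE m'(t) = a m(t) + b with m(0) = x_0. With a = 7/5, b = 7/5, x_0 = -5/4, the solution is
  m(t) = x_0 * exp(a t) + (b/a) * (exp(a t) - 1)
       = (-5/4) * exp((7/5) t) + ((7/5)/(7/5)) * (exp((7/5) t) - 1)
       = -exp(7*t/5)/4 - 1.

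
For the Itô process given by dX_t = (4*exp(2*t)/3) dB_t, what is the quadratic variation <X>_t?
<X>_t = 4*exp(4*t)/9 - 4/9

For an Itô process dX_t = a(t) dt + b(t) dB_t, the quadratic variation is <X>_t = int_0^t b(s)^2 ds (the drift term does not contribute). Here b(s) = 4*exp(2*s)/3, so
  b(s)^2 = 16*exp(4*s)/9.
Integrating from 0 to t:
  <X>_t = int_0^t (16*exp(4*s)/9) ds = 4*exp(4*t)/9 - 4/9.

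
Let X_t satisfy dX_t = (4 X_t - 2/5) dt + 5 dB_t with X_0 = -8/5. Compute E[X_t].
E[X_t] = 1/10 - 17*exp(4*t)/10

Taking expectations and using E[dB_t] = 0, the mean m(t) = E[X_t] satisfies the ODE m'(t) = a m(t) + b with m(0) = x_0. With a = 4, b = -2/5, x_0 = -8/5, the solution is
  m(t) = x_0 * exp(a t) + (b/a) * (exp(a t) - 1)
       = (-8/5) * exp(4 t) + ((-2/5)/4) * (exp(4 t) - 1)
       = 1/10 - 17*exp(4*t)/10.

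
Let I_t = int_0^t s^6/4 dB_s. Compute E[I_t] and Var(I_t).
E[I_t] = 0; Var(I_t) = t^13/208

The Itô integral of a deterministic integrand f(s) has mean 0 because each increment f(s) * (B_{s+ds} - B_s) has mean 0. By the Itô isometry:
  Var( int_0^t f(s) dB_s ) = E[ (int_0^t f(s) dB_s)^2 ] = int_0^t f(s)^2 ds.
Here f(s) = s^6/4, so f(s)^2 = s^12/16. Integrate:
  int_0^t (s^12/16) ds = t^13/208.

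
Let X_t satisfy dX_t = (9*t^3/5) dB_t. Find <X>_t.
<X>_t = 81*t^7/175

For an Itô process dX_t = a(t) dt + b(t) dB_t, the quadratic variation is <X>_t = int_0^t b(s)^2 ds (the drift term does not contribute). Here b(s) = 9*s^3/5, so
  b(s)^2 = 81*s^6/25.
Integrating from 0 to t:
  <X>_t = int_0^t (81*s^6/25) ds = 81*t^7/175.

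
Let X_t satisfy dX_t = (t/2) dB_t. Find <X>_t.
<X>_t = t^3/12

For an Itô process dX_t = a(t) dt + b(t) dB_t, the quadratic variation is <X>_t = int_0^t b(s)^2 ds (the drift term does not contribute). Here b(s) = s/2, so
  b(s)^2 = s^2/4.
Integrating from 0 to t:
  <X>_t = int_0^t (s^2/4) ds = t^3/12.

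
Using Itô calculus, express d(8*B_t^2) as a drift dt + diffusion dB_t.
d(8*B_t^2) = (8) dt + (16*B_t) dB_t

Itô's formula for f(B_t) gives d f(B_t) = f'(B_t) dB_t + (1/2) f''(B_t) dt. Compute derivatives of f(x) = 8*x^2:
  f'(x)  = 16*x
  f''(x) = 16
Substitute x = B_t and multiply the f'' term by 1/2:
  drift     = (1/2) * (16) evaluated at B_t = 8
  diffusion = (16*x) evaluated at B_t = 16*B_t
Therefore d(8*B_t^2) = (8) dt + (16*B_t) dB_t.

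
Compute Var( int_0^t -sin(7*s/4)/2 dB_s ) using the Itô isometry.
Var = t/8 - sin(7*t/2)/28

The Itô integral of a deterministic integrand f(s) has mean 0 because each increment f(s) * (B_{s+ds} - B_s) has mean 0. By the Itô isometry:
  Var( int_0^t f(s) dB_s ) = E[ (int_0^t f(s) dB_s)^2 ] = int_0^t f(s)^2 ds.
Here f(s) = -sin(7*s/4)/2, so f(s)^2 = sin(7*s/4)^2/4. Integrate:
  int_0^t (sin(7*s/4)^2/4) ds = t/8 - sin(7*t/2)/28.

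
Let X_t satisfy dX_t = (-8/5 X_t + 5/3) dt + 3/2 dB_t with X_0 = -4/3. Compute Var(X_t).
Var(X_t) = 45/64 - 45*exp(-16*t/5)/64

The variance V(t) = Var(X_t) satisfies V'(t) = 2 a V(t) + c^2 with V(0) = 0 (drift coefficient is linear in X, diffusion is constant). With a = -8/5, c = 3/2, the solution is
  V(t) = (c^2 / (2 a)) * (exp(2 a t) - 1)
       = ((3/2)^2 / (2*(-8/5))) * (exp((-16/5) t) - 1)
       = 45/64 - 45*exp(-16*t/5)/64.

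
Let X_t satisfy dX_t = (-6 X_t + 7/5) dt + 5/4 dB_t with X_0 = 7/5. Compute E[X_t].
E[X_t] = 7/30 + 7*exp(-6*t)/6

Taking expectations and using E[dB_t] = 0, the mean m(t) = E[X_t] satisfies the ODE m'(t) = a m(t) + b with m(0) = x_0. With a = -6, b = 7/5, x_0 = 7/5, the solution is
  m(t) = x_0 * exp(a t) + (b/a) * (exp(a t) - 1)
       = (7/5) * exp((-6) t) + ((7/5)/(-6)) * (exp((-6) t) - 1)
       = 7/30 + 7*exp(-6*t)/6.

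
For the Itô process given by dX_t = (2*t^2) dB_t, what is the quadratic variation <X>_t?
<X>_t = 4*t^5/5

For an Itô process dX_t = a(t) dt + b(t) dB_t, the quadratic variation is <X>_t = int_0^t b(s)^2 ds (the drift term does not contribute). Here b(s) = 2*s^2, so
  b(s)^2 = 4*s^4.
Integrating from 0 to t:
  <X>_t = int_0^t (4*s^4) ds = 4*t^5/5.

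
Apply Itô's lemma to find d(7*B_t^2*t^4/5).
d(7*B_t^2*t^4/5) = (7*t^3*(4*B_t^2 + t)/5) dt + (14*B_t*t^4/5) dB_t

Itô's formula for f(t, x): d f(t, B_t) = (f_t + (1/2) f_xx) dt + f_x dB_t. Compute partials of f(t, x) = 7*t^4*x^2/5:
  f_t(t,x)  = 28*t^3*x^2/5
  f_x(t,x)  = 14*t^4*x/5
  f_xx(t,x) = 14*t^4/5
Assemble drift = f_t + (1/2) f_xx = 7*t^3*(t + 4*x^2)/5 and diffusion = f_x = 14*t^4*x/5. Substituting x = B_t:
  d(7*B_t^2*t^4/5) = (7*t^3*(4*B_t^2 + t)/5) dt + (14*B_t*t^4/5) dB_t.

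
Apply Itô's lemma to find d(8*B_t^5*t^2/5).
d(8*B_t^5*t^2/5) = (16*B_t^3*t*(B_t^2 + 5*t)/5) dt + (8*B_t^4*t^2) dB_t

Itô's formula for f(t, x): d f(t, B_t) = (f_t + (1/2) f_xx) dt + f_x dB_t. Compute partials of f(t, x) = 8*t^2*x^5/5:
  f_t(t,x)  = 16*t*x^5/5
  f_x(t,x)  = 8*t^2*x^4
  f_xx(t,x) = 32*t^2*x^3
Assemble drift = f_t + (1/2) f_xx = 16*t*x^3*(5*t + x^2)/5 and diffusion = f_x = 8*t^2*x^4. Substituting x = B_t:
  d(8*B_t^5*t^2/5) = (16*B_t^3*t*(B_t^2 + 5*t)/5) dt + (8*B_t^4*t^2) dB_t.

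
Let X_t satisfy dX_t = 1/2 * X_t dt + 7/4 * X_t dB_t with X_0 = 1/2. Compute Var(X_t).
Var(X_t) = (exp(49*t/16) - 1)*exp(t)/4

For GBM dX = mu X dt + sigma X dB with X_0 = x_0, apply Itô to Y = log X: dY = (mu - sigma^2/2) dt + sigma dB, so Y_t = log(x_0) + (mu - sigma^2/2) t + sigma B_t and hence X_t = x_0 * exp((mu - sigma^2/2) t + sigma B_t).
With mu = 1/2, sigma = 7/4, x_0 = 1/2, this gives:
  X_t = 1/2 * exp((-33/32) * t + (7/4) * B_t).
Since sigma*B_t ~ Normal(0, sigma^2 t), E[exp(sigma*B_t)] = exp(sigma^2 t / 2); so E[X_t] = x_0 * exp((mu - sigma^2/2) t) * exp(sigma^2 t / 2) = x_0 * exp(mu t) = exp(t/2)/2.
Var(X_t) = E[X_t^2] - (E[X_t])^2 = x_0^2 * exp(2 mu t) * (exp(sigma^2 t) - 1) = (exp(49*t/16) - 1)*exp(t)/4.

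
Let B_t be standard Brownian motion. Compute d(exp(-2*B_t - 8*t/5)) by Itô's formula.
d(exp(-2*B_t - 8*t/5)) = (2*exp(-2*B_t - 8*t/5)/5) dt + (-2*exp(-2*B_t - 8*t/5)) dB_t

Itô's formula for f(t, x): d f(t, B_t) = (f_t + (1/2) f_xx) dt + f_x dB_t. Compute partials of f(t, x) = exp(-8*t/5 - 2*x):
  f_t(t,x)  = -8*exp(-8*t/5 - 2*x)/5
  f_x(t,x)  = -2*exp(-8*t/5 - 2*x)
  f_xx(t,x) = 4*exp(-8*t/5 - 2*x)
Assemble drift = f_t + (1/2) f_xx = 2*exp(-8*t/5 - 2*x)/5 and diffusion = f_x = -2*exp(-8*t/5 - 2*x). Substituting x = B_t:
  d(exp(-2*B_t - 8*t/5)) = (2*exp(-2*B_t - 8*t/5)/5) dt + (-2*exp(-2*B_t - 8*t/5)) dB_t.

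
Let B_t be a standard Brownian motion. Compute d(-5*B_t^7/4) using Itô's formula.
d(-5*B_t^7/4) = (-105*B_t^5/4) dt + (-35*B_t^6/4) dB_t

Itô's formula for f(B_t) gives d f(B_t) = f'(B_t) dB_t + (1/2) f''(B_t) dt. Compute derivatives of f(x) = -5*x^7/4:
  f'(x)  = -35*x^6/4
  f''(x) = -105*x^5/2
Substitute x = B_t and multiply the f'' term by 1/2:
  drift     = (1/2) * (-105*x^5/2) evaluated at B_t = -105*B_t^5/4
  diffusion = (-35*x^6/4) evaluated at B_t = -35*B_t^6/4
Therefore d(-5*B_t^7/4) = (-105*B_t^5/4) dt + (-35*B_t^6/4) dB_t.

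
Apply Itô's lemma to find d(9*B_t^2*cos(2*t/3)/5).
d(9*B_t^2*cos(2*t/3)/5) = (-6*B_t^2*sin(2*t/3)/5 + 9*cos(2*t/3)/5) dt + (18*B_t*cos(2*t/3)/5) dB_t

Itô's formula for f(t, x): d f(t, B_t) = (f_t + (1/2) f_xx) dt + f_x dB_t. Compute partials of f(t, x) = 9*x^2*cos(2*t/3)/5:
  f_t(t,x)  = -6*x^2*sin(2*t/3)/5
  f_x(t,x)  = 18*x*cos(2*t/3)/5
  f_xx(t,x) = 18*cos(2*t/3)/5
Assemble drift = f_t + (1/2) f_xx = -6*x^2*sin(2*t/3)/5 + 9*cos(2*t/3)/5 and diffusion = f_x = 18*x*cos(2*t/3)/5. Substituting x = B_t:
  d(9*B_t^2*cos(2*t/3)/5) = (-6*B_t^2*sin(2*t/3)/5 + 9*cos(2*t/3)/5) dt + (18*B_t*cos(2*t/3)/5) dB_t.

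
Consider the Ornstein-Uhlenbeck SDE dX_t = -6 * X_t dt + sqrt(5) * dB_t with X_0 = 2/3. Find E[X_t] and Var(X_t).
E[X_t] = 2*exp(-6*t)/3; Var(X_t) = 5/12 - 5*exp(-12*t)/12

The OU SDE dX = -theta X dt + sigma dB admits the integrating factor exp(theta t): d(exp(theta t) X_t) = sigma exp(theta t) dB_t. Integrating from 0 to t:
  X_t = x_0 * exp(-theta t) + sigma * int_0^t exp(-theta (t-s)) dB_s.
The Itô integral has mean 0 and (by the Itô isometry) variance sigma^2 * int_0^t exp(-2 theta (t - s)) ds = sigma^2 * (1 - exp(-2 theta t)) / (2 theta).
With theta = 6, sigma = sqrt(5), x_0 = 2/3:
  E[X_t] = 2/3 * exp(-6 t) = 2*exp(-6*t)/3
  Var(X_t) = (sqrt(5))^2 * (1 - exp(-2*6 t)) / (2 * 6) = 5/12 - 5*exp(-12*t)/12.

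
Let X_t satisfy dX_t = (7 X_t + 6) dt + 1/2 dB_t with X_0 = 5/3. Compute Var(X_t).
Var(X_t) = exp(14*t)/56 - 1/56

The variance V(t) = Var(X_t) satisfies V'(t) = 2 a V(t) + c^2 with V(0) = 0 (drift coefficient is linear in X, diffusion is constant). With a = 7, c = 1/2, the solution is
  V(t) = (c^2 / (2 a)) * (exp(2 a t) - 1)
       = ((1/2)^2 / (2*7)) * (exp(14 t) - 1)
       = exp(14*t)/56 - 1/56.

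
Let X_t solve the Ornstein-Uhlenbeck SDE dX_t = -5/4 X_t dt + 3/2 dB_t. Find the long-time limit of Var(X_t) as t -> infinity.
lim Var(X_t) = 9/10

The OU SDE dX = -theta X dt + sigma dB admits the integrating factor exp(theta t): d(exp(theta t) X_t) = sigma exp(theta t) dB_t. Integrating from 0 to t gives X_t = x_0 * exp(-theta t) + sigma * int_0^t exp(-theta (t-s)) dB_s for any initial x_0. The Itô integral has variance (by the Itô isometry) sigma^2 * int_0^t exp(-2 theta (t - s)) ds = sigma^2 * (1 - exp(-2 theta t)) / (2 theta), independent of x_0.
With theta = 5/4, sigma = 3/2:
  Var(X_t) = (3/2)^2 * (1 - exp(-2*5/4 t)) / (2 * 5/4) = 9/10 - 9*exp(-5*t/2)/10.
As t -> infinity, exp(-2*5/4 t) -> 0, so the stationary variance is sigma^2 / (2 theta) = 9/10.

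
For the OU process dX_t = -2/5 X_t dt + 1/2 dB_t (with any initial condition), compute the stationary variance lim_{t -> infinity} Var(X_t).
lim Var(X_t) = 5/16

The OU SDE dX = -theta X dt + sigma dB admits the integrating factor exp(theta t): d(exp(theta t) X_t) = sigma exp(theta t) dB_t. Integrating from 0 to t gives X_t = x_0 * exp(-theta t) + sigma * int_0^t exp(-theta (t-s)) dB_s for any initial x_0. The Itô integral has variance (by the Itô isometry) sigma^2 * int_0^t exp(-2 theta (t - s)) ds = sigma^2 * (1 - exp(-2 theta t)) / (2 theta), independent of x_0.
With theta = 2/5, sigma = 1/2:
  Var(X_t) = (1/2)^2 * (1 - exp(-2*2/5 t)) / (2 * 2/5) = 5/16 - 5*exp(-4*t/5)/16.
As t -> infinity, exp(-2*2/5 t) -> 0, so the stationary variance is sigma^2 / (2 theta) = 5/16.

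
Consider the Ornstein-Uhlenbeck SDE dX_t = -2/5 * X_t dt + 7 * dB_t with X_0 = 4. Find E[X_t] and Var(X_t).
E[X_t] = 4*exp(-2*t/5); Var(X_t) = 245/4 - 245*exp(-4*t/5)/4

The OU SDE dX = -theta X dt + sigma dB admits the integrating factor exp(theta t): d(exp(theta t) X_t) = sigma exp(theta t) dB_t. Integrating from 0 to t:
  X_t = x_0 * exp(-theta t) + sigma * int_0^t exp(-theta (t-s)) dB_s.
The Itô integral has mean 0 and (by the Itô isometry) variance sigma^2 * int_0^t exp(-2 theta (t - s)) ds = sigma^2 * (1 - exp(-2 theta t)) / (2 theta).
With theta = 2/5, sigma = 7, x_0 = 4:
  E[X_t] = 4 * exp(-2/5 t) = 4*exp(-2*t/5)
  Var(X_t) = (7)^2 * (1 - exp(-2*2/5 t)) / (2 * 2/5) = 245/4 - 245*exp(-4*t/5)/4.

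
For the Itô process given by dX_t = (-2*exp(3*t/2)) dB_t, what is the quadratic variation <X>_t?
<X>_t = 4*exp(3*t)/3 - 4/3

For an Itô process dX_t = a(t) dt + b(t) dB_t, the quadratic variation is <X>_t = int_0^t b(s)^2 ds (the drift term does not contribute). Here b(s) = -2*exp(3*s/2), so
  b(s)^2 = 4*exp(3*s).
Integrating from 0 to t:
  <X>_t = int_0^t (4*exp(3*s)) ds = 4*exp(3*t)/3 - 4/3.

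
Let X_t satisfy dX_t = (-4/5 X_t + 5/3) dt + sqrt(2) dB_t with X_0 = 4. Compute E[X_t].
E[X_t] = 25/12 + 23*exp(-4*t/5)/12

Taking expectations and using E[dB_t] = 0, the mean m(t) = E[X_t] satisfies the ODE m'(t) = a m(t) + b with m(0) = x_0. With a = -4/5, b = 5/3, x_0 = 4, the solution is
  m(t) = x_0 * exp(a t) + (b/a) * (exp(a t) - 1)
       = 4 * exp((-4/5) t) + ((5/3)/(-4/5)) * (exp((-4/5) t) - 1)
       = 25/12 + 23*exp(-4*t/5)/12.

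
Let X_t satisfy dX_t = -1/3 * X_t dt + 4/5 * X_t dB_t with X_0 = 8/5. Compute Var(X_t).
Var(X_t) = (64*exp(16*t/25) - 64)*exp(-2*t/3)/25

For GBM dX = mu X dt + sigma X dB with X_0 = x_0, apply Itô to Y = log X: dY = (mu - sigma^2/2) dt + sigma dB, so Y_t = log(x_0) + (mu - sigma^2/2) t + sigma B_t and hence X_t = x_0 * exp((mu - sigma^2/2) t + sigma B_t).
With mu = -1/3, sigma = 4/5, x_0 = 8/5, this gives:
  X_t = 8/5 * exp((-49/75) * t + (4/5) * B_t).
Since sigma*B_t ~ Normal(0, sigma^2 t), E[exp(sigma*B_t)] = exp(sigma^2 t / 2); so E[X_t] = x_0 * exp((mu - sigma^2/2) t) * exp(sigma^2 t / 2) = x_0 * exp(mu t) = 8*exp(-t/3)/5.
Var(X_t) = E[X_t^2] - (E[X_t])^2 = x_0^2 * exp(2 mu t) * (exp(sigma^2 t) - 1) = (64*exp(16*t/25) - 64)*exp(-2*t/3)/25.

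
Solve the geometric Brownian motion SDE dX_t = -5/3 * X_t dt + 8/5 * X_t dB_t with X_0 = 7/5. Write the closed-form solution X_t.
X_t = 7/5 * exp((-221/75) * t + (8/5) * B_t)

For GBM dX = mu X dt + sigma X dB with X_0 = x_0, apply Itô to Y = log X: dY = (mu - sigma^2/2) dt + sigma dB, so Y_t = log(x_0) + (mu - sigma^2/2) t + sigma B_t and hence X_t = x_0 * exp((mu - sigma^2/2) t + sigma B_t).
With mu = -5/3, sigma = 8/5, x_0 = 7/5, this gives:
  X_t = 7/5 * exp((-221/75) * t + (8/5) * B_t).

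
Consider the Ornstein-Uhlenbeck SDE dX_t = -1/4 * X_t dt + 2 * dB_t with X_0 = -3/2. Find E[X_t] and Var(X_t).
E[X_t] = -3*exp(-t/4)/2; Var(X_t) = 8 - 8*exp(-t/2)

The OU SDE dX = -theta X dt + sigma dB admits the integrating factor exp(theta t): d(exp(theta t) X_t) = sigma exp(theta t) dB_t. Integrating from 0 to t:
  X_t = x_0 * exp(-theta t) + sigma * int_0^t exp(-theta (t-s)) dB_s.
The Itô integral has mean 0 and (by the Itô isometry) variance sigma^2 * int_0^t exp(-2 theta (t - s)) ds = sigma^2 * (1 - exp(-2 theta t)) / (2 theta).
With theta = 1/4, sigma = 2, x_0 = -3/2:
  E[X_t] = -3/2 * exp(-1/4 t) = -3*exp(-t/4)/2
  Var(X_t) = (2)^2 * (1 - exp(-2*1/4 t)) / (2 * 1/4) = 8 - 8*exp(-t/2).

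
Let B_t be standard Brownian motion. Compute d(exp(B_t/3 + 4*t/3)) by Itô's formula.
d(exp(B_t/3 + 4*t/3)) = (25*exp(B_t/3 + 4*t/3)/18) dt + (exp(B_t/3 + 4*t/3)/3) dB_t

Itô's formula for f(t, x): d f(t, B_t) = (f_t + (1/2) f_xx) dt + f_x dB_t. Compute partials of f(t, x) = exp(4*t/3 + x/3):
  f_t(t,x)  = 4*exp(4*t/3 + x/3)/3
  f_x(t,x)  = exp(4*t/3 + x/3)/3
  f_xx(t,x) = exp(4*t/3 + x/3)/9
Assemble drift = f_t + (1/2) f_xx = 25*exp(4*t/3 + x/3)/18 and diffusion = f_x = exp(4*t/3 + x/3)/3. Substituting x = B_t:
  d(exp(B_t/3 + 4*t/3)) = (25*exp(B_t/3 + 4*t/3)/18) dt + (exp(B_t/3 + 4*t/3)/3) dB_t.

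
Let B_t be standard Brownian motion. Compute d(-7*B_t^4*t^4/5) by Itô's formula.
d(-7*B_t^4*t^4/5) = (14*B_t^2*t^3*(-2*B_t^2 - 3*t)/5) dt + (-28*B_t^3*t^4/5) dB_t

Itô's formula for f(t, x): d f(t, B_t) = (f_t + (1/2) f_xx) dt + f_x dB_t. Compute partials of f(t, x) = -7*t^4*x^4/5:
  f_t(t,x)  = -28*t^3*x^4/5
  f_x(t,x)  = -28*t^4*x^3/5
  f_xx(t,x) = -84*t^4*x^2/5
Assemble drift = f_t + (1/2) f_xx = 14*t^3*x^2*(-3*t - 2*x^2)/5 and diffusion = f_x = -28*t^4*x^3/5. Substituting x = B_t:
  d(-7*B_t^4*t^4/5) = (14*B_t^2*t^3*(-2*B_t^2 - 3*t)/5) dt + (-28*B_t^3*t^4/5) dB_t.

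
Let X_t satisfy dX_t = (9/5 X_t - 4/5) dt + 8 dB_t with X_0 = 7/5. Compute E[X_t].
E[X_t] = 43*exp(9*t/5)/45 + 4/9

Taking expectations and using E[dB_t] = 0, the mean m(t) = E[X_t] satisfies the ODE m'(t) = a m(t) + b with m(0) = x_0. With a = 9/5, b = -4/5, x_0 = 7/5, the solution is
  m(t) = x_0 * exp(a t) + (b/a) * (exp(a t) - 1)
       = (7/5) * exp((9/5) t) + ((-4/5)/(9/5)) * (exp((9/5) t) - 1)
       = 43*exp(9*t/5)/45 + 4/9.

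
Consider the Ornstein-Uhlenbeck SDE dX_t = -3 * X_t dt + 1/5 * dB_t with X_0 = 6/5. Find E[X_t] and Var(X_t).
E[X_t] = 6*exp(-3*t)/5; Var(X_t) = 1/150 - exp(-6*t)/150

The OU SDE dX = -theta X dt + sigma dB admits the integrating factor exp(theta t): d(exp(theta t) X_t) = sigma exp(theta t) dB_t. Integrating from 0 to t:
  X_t = x_0 * exp(-theta t) + sigma * int_0^t exp(-theta (t-s)) dB_s.
The Itô integral has mean 0 and (by the Itô isometry) variance sigma^2 * int_0^t exp(-2 theta (t - s)) ds = sigma^2 * (1 - exp(-2 theta t)) / (2 theta).
With theta = 3, sigma = 1/5, x_0 = 6/5:
  E[X_t] = 6/5 * exp(-3 t) = 6*exp(-3*t)/5
  Var(X_t) = (1/5)^2 * (1 - exp(-2*3 t)) / (2 * 3) = 1/150 - exp(-6*t)/150.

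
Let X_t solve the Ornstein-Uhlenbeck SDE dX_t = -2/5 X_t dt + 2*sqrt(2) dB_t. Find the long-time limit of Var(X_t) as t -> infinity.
lim Var(X_t) = 10

The OU SDE dX = -theta X dt + sigma dB admits the integrating factor exp(theta t): d(exp(theta t) X_t) = sigma exp(theta t) dB_t. Integrating from 0 to t gives X_t = x_0 * exp(-theta t) + sigma * int_0^t exp(-theta (t-s)) dB_s for any initial x_0. The Itô integral has variance (by the Itô isometry) sigma^2 * int_0^t exp(-2 theta (t - s)) ds = sigma^2 * (1 - exp(-2 theta t)) / (2 theta), independent of x_0.
With theta = 2/5, sigma = 2*sqrt(2):
  Var(X_t) = (2*sqrt(2))^2 * (1 - exp(-2*2/5 t)) / (2 * 2/5) = 10 - 10*exp(-4*t/5).
As t -> infinity, exp(-2*2/5 t) -> 0, so the stationary variance is sigma^2 / (2 theta) = 10.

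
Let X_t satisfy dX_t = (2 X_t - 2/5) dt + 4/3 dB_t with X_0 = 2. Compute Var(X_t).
Var(X_t) = 4*exp(4*t)/9 - 4/9

The variance V(t) = Var(X_t) satisfies V'(t) = 2 a V(t) + c^2 with V(0) = 0 (drift coefficient is linear in X, diffusion is constant). With a = 2, c = 4/3, the solution is
  V(t) = (c^2 / (2 a)) * (exp(2 a t) - 1)
       = ((4/3)^2 / (2*2)) * (exp(4 t) - 1)
       = 4*exp(4*t)/9 - 4/9.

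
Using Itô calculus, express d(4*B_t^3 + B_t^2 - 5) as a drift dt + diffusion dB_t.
d(4*B_t^3 + B_t^2 - 5) = (12*B_t + 1) dt + (2*B_t*(6*B_t + 1)) dB_t

Itô's formula for f(B_t) gives d f(B_t) = f'(B_t) dB_t + (1/2) f''(B_t) dt. Compute derivatives of f(x) = 4*x^3 + x^2 - 5:
  f'(x)  = 2*x*(6*x + 1)
  f''(x) = 24*x + 2
Substitute x = B_t and multiply the f'' term by 1/2:
  drift     = (1/2) * (24*x + 2) evaluated at B_t = 12*B_t + 1
  diffusion = (2*x*(6*x + 1)) evaluated at B_t = 2*B_t*(6*B_t + 1)
Therefore d(4*B_t^3 + B_t^2 - 5) = (12*B_t + 1) dt + (2*B_t*(6*B_t + 1)) dB_t.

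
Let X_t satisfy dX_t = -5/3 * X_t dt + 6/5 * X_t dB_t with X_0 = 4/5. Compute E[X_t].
E[X_t] = 4*exp(-5*t/3)/5

For GBM dX = mu X dt + sigma X dB with X_0 = x_0, apply Itô to Y = log X: dY = (mu - sigma^2/2) dt + sigma dB, so Y_t = log(x_0) + (mu - sigma^2/2) t + sigma B_t and hence X_t = x_0 * exp((mu - sigma^2/2) t + sigma B_t).
With mu = -5/3, sigma = 6/5, x_0 = 4/5, this gives:
  X_t = 4/5 * exp((-179/75) * t + (6/5) * B_t).
Since sigma*B_t ~ Normal(0, sigma^2 t), E[exp(sigma*B_t)] = exp(sigma^2 t / 2); so E[X_t] = x_0 * exp((mu - sigma^2/2) t) * exp(sigma^2 t / 2) = x_0 * exp(mu t) = 4*exp(-5*t/3)/5.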